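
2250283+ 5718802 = 7969085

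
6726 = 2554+4172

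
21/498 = 7/166 = 0.04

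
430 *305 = 131150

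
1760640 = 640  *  2751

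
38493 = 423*91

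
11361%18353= 11361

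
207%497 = 207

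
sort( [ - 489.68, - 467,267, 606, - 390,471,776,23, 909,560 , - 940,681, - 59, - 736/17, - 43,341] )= [ - 940, - 489.68, - 467, - 390,- 59, - 736/17,-43, 23, 267, 341,471,  560,  606,681,776  ,  909]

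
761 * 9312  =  7086432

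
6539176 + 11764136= 18303312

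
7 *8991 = 62937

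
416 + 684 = 1100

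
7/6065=7/6065=0.00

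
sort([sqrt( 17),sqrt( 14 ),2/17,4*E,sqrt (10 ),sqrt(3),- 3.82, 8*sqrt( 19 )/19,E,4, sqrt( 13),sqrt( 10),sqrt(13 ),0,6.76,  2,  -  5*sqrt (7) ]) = [ - 5*sqrt( 7), - 3.82, 0,2/17,sqrt( 3) , 8  *  sqrt ( 19)/19,2,E, sqrt(10), sqrt ( 10 ),sqrt( 13 ), sqrt(13),sqrt(14), 4,sqrt(17), 6.76, 4 * E] 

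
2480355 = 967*2565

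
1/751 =1/751= 0.00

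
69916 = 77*908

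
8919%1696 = 439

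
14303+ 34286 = 48589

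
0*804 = 0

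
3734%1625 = 484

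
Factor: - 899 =  -  29^1*31^1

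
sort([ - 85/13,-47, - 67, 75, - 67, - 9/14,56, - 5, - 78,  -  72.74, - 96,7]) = [ - 96, - 78, -72.74,-67 , - 67, - 47, - 85/13, - 5,-9/14,  7,56,75]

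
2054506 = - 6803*(  -  302)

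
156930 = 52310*3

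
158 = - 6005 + 6163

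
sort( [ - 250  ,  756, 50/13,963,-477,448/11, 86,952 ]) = [ - 477, - 250, 50/13,448/11 , 86,756, 952,963 ] 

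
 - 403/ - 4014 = 403/4014  =  0.10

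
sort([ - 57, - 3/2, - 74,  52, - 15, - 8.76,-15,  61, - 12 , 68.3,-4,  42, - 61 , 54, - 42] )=[-74, - 61,-57,-42 , - 15,-15,-12, - 8.76,  -  4 , - 3/2, 42, 52,54,61, 68.3]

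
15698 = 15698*1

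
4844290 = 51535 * 94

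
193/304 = 193/304 = 0.63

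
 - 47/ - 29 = 47/29 = 1.62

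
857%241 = 134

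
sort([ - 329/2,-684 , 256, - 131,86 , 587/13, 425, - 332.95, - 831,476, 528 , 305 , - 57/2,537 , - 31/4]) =[ - 831, - 684, - 332.95,  -  329/2, -131 , - 57/2, - 31/4,587/13,86 , 256, 305,425 , 476,528,537]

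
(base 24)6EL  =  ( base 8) 7345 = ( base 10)3813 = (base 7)14055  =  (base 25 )62d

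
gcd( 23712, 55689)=57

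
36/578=18/289 = 0.06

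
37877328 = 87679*432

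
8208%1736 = 1264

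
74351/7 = 74351/7 = 10621.57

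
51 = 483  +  -432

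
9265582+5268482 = 14534064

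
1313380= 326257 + 987123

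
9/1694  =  9/1694  =  0.01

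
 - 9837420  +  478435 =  - 9358985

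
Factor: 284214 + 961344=2^1*3^1*207593^1  =  1245558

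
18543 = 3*6181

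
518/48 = 259/24=10.79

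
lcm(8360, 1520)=16720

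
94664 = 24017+70647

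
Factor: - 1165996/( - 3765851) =2^2*13^1*17^1*73^( -1 )*79^( - 1) * 653^( - 1) * 1319^1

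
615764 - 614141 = 1623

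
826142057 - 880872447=-54730390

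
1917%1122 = 795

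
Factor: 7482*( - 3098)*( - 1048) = 2^5*3^1*29^1*43^1*131^1  *  1549^1 = 24291839328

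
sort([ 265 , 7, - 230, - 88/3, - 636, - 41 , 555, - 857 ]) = [ - 857,  -  636,-230 , - 41, - 88/3, 7,  265, 555] 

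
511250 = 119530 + 391720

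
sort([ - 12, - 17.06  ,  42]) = [ - 17.06,-12,42]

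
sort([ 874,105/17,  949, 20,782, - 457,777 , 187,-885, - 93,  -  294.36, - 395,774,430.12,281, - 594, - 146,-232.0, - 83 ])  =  [ - 885, - 594, - 457, - 395, - 294.36,-232.0,  -  146 ,- 93,- 83,105/17,20,187, 281, 430.12,774 , 777,782, 874,949] 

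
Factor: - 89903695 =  - 5^1 * 7^1 * 157^1*16361^1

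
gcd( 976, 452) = 4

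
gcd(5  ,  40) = 5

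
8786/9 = 976 + 2/9= 976.22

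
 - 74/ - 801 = 74/801 = 0.09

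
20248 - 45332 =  - 25084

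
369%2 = 1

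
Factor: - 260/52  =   - 5 =-5^1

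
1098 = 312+786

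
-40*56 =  - 2240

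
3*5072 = 15216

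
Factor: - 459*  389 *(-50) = 2^1*3^3*5^2*17^1*389^1 = 8927550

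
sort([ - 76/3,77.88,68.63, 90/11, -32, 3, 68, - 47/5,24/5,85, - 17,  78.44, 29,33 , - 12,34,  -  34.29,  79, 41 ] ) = [ - 34.29,-32 , - 76/3, - 17, - 12,-47/5,3,24/5,  90/11,  29,33, 34,41 , 68,68.63,77.88, 78.44,79,85] 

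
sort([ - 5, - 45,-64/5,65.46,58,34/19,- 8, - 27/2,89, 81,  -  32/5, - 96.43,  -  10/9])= [ - 96.43, - 45,- 27/2, - 64/5, - 8, - 32/5,  -  5 , - 10/9,34/19,58, 65.46, 81 , 89] 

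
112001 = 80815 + 31186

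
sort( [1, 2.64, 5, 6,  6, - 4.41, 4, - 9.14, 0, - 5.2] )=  [ - 9.14,  -  5.2,-4.41, 0,  1, 2.64,  4, 5,6,6] 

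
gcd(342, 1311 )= 57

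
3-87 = - 84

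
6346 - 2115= 4231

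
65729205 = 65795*999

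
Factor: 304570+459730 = 2^2*5^2*7643^1  =  764300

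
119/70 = 17/10 = 1.70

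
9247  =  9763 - 516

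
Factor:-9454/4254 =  - 3^( - 1 )*29^1 * 163^1*709^(-1) = -4727/2127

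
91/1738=91/1738= 0.05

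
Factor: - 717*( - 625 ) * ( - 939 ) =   -  420789375 = - 3^2*5^4*239^1*313^1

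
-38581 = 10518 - 49099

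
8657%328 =129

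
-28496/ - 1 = 28496 + 0/1 = 28496.00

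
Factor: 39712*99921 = 2^5*3^1*17^1*19^1*73^1*1753^1 =3968062752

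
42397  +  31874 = 74271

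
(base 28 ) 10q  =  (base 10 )810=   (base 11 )677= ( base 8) 1452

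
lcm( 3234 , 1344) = 103488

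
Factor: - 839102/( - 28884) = 419551/14442 =2^( - 1 )* 3^( - 1 )*11^1*29^( - 1)* 43^1*83^( - 1)*887^1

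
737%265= 207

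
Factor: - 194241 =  - 3^1*64747^1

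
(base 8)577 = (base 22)h9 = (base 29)D6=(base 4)11333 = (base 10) 383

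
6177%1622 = 1311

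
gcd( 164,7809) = 1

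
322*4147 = 1335334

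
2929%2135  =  794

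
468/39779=468/39779 = 0.01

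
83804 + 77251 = 161055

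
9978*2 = 19956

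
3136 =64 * 49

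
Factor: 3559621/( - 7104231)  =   - 3^(  -  2)*13^1 * 83^1*433^(-1)*1823^ (-1)*3299^1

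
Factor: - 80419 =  - 137^1*587^1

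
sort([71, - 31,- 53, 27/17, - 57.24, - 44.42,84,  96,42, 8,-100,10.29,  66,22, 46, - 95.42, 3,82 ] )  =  [ - 100,  -  95.42,  -  57.24,-53, -44.42, - 31,27/17, 3, 8,10.29,22,42,46,66,71,82, 84,96 ] 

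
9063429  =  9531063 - 467634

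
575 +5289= 5864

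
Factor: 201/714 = 2^(-1 )*7^( - 1)*17^( - 1)*67^1 = 67/238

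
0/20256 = 0 = 0.00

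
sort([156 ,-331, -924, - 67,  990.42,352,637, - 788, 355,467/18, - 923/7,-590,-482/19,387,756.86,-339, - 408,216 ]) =[ -924 ,- 788, - 590, - 408,-339 , - 331,- 923/7,-67, - 482/19,467/18,156  ,  216,352,355, 387,637,756.86,990.42 ]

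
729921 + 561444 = 1291365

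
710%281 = 148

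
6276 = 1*6276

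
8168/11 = 742 + 6/11 =742.55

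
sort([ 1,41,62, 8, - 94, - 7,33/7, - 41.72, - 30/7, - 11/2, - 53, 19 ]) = [ - 94, - 53 , - 41.72,  -  7, - 11/2,  -  30/7,1,33/7,8, 19,41,62 ] 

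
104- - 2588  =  2692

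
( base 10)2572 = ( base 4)220030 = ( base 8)5014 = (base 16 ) A0C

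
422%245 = 177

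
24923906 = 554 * 44989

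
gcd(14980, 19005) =35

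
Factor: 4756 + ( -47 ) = 17^1*277^1 = 4709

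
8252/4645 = 8252/4645 = 1.78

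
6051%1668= 1047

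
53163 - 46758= 6405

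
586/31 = 586/31 = 18.90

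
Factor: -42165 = -3^2*5^1*937^1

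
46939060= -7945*( - 5908)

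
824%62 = 18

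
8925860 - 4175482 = 4750378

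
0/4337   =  0= 0.00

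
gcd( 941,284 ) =1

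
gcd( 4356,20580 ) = 12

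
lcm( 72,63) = 504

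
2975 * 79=235025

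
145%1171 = 145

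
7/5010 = 7/5010 =0.00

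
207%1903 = 207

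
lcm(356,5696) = 5696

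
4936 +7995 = 12931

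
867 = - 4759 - -5626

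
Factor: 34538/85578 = 3^( -1)*7^1*17^( - 1 )*839^( - 1)* 2467^1 = 17269/42789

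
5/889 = 5/889 = 0.01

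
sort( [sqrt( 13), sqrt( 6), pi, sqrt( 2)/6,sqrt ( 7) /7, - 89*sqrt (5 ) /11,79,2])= [-89*sqrt( 5)/11, sqrt( 2 )/6,sqrt( 7) /7, 2,sqrt( 6),pi,sqrt( 13 ),79 ] 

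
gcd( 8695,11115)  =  5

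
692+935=1627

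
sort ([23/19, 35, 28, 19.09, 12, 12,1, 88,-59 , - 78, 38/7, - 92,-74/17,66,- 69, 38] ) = [  -  92,-78,-69,-59, -74/17,  1, 23/19, 38/7, 12 , 12,19.09 , 28, 35,38, 66 , 88 ]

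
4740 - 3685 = 1055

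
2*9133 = 18266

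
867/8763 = 289/2921  =  0.10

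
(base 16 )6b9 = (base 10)1721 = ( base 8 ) 3271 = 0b11010111001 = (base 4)122321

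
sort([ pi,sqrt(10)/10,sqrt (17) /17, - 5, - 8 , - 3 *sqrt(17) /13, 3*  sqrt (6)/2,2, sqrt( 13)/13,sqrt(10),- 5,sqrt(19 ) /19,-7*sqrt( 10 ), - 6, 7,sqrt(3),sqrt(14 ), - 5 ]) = [ - 7*sqrt(10), - 8,-6, - 5, - 5, - 5 , - 3*sqrt( 17)/13, sqrt( 19)/19,sqrt( 17)/17 , sqrt(13) /13, sqrt(10)/10 , sqrt(3) , 2,pi,sqrt(10),3*sqrt(6 ) /2,sqrt(14),7] 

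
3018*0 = 0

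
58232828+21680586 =79913414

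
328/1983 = 328/1983=0.17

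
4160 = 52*80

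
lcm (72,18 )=72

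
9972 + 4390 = 14362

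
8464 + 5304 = 13768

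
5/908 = 5/908 = 0.01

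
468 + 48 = 516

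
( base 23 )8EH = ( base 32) 4ER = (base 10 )4571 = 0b1000111011011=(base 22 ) 99H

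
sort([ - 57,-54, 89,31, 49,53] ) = [ - 57, - 54,31,49, 53,89 ]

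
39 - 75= -36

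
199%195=4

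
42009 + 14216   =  56225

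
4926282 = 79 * 62358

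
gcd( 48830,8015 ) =5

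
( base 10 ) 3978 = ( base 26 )5n0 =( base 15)12A3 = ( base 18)C50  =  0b111110001010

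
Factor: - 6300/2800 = - 2^( -2)*3^2  =  -9/4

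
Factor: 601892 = 2^2*150473^1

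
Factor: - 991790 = - 2^1*5^1*41^2*59^1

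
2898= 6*483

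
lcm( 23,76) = 1748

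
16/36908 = 4/9227  =  0.00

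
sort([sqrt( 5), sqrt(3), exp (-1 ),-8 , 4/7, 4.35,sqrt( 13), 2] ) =[ - 8 , exp(-1 ), 4/7,sqrt(3) , 2, sqrt(5), sqrt ( 13),  4.35] 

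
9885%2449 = 89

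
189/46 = 189/46 = 4.11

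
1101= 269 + 832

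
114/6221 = 114/6221 = 0.02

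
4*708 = 2832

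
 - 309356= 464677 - 774033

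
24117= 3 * 8039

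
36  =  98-62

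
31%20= 11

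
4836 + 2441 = 7277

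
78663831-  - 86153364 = 164817195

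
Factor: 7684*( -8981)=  - 2^2*7^1*17^1*113^1*1283^1 = - 69010004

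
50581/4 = 12645 + 1/4  =  12645.25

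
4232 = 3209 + 1023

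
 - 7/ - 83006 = 1/11858 = 0.00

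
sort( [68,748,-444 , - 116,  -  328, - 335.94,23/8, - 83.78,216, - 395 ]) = [-444, - 395,-335.94, - 328 , - 116, - 83.78, 23/8,68, 216,748]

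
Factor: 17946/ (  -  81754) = -3^2*41^ ( - 1 ) = - 9/41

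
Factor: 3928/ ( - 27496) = -1/7  =  - 7^( - 1)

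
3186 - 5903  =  -2717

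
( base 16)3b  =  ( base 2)111011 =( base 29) 21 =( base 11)54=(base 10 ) 59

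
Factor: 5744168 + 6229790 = 2^1*5986979^1 = 11973958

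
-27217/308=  - 89  +  195/308 = -88.37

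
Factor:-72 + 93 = 21 =3^1*7^1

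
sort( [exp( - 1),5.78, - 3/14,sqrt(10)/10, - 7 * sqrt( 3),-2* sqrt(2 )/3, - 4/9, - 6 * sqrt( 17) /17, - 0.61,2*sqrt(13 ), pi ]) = [ - 7 * sqrt ( 3 ), - 6*sqrt( 17)/17,-2*sqrt ( 2) /3, - 0.61, - 4/9, - 3/14, sqrt ( 10)/10 , exp( - 1 ),pi  ,  5.78,2*sqrt(13)]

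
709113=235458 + 473655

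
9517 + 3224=12741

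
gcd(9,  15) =3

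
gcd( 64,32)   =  32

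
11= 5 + 6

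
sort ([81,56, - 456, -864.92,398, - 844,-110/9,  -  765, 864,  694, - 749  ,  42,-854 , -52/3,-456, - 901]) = [ - 901 , - 864.92,-854, - 844, - 765,  -  749,-456, - 456, - 52/3, - 110/9, 42,56,81,  398,694, 864]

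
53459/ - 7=- 7637/1 = - 7637.00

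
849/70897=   849/70897 = 0.01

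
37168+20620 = 57788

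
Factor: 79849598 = 2^1*181^1*220579^1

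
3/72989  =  3/72989 = 0.00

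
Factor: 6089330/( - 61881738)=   - 3044665/30940869= -  3^ ( - 1 )*5^1 *13^1*31^1*107^( - 1)*113^(-1) * 853^( - 1)*1511^1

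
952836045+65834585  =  1018670630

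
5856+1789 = 7645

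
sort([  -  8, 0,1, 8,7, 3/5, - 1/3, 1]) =[ - 8, - 1/3,0,  3/5,1,1 , 7, 8]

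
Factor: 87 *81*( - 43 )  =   - 303021 = - 3^5 *29^1*43^1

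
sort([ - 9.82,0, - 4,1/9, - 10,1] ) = [  -  10, -9.82,-4, 0, 1/9 , 1] 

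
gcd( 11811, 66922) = 1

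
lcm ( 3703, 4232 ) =29624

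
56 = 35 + 21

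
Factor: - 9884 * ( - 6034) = 59640056 =2^3*7^2*353^1*431^1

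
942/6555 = 314/2185 =0.14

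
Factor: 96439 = 7^1*23^1 * 599^1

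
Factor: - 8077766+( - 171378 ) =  - 8249144 = - 2^3* 59^1*17477^1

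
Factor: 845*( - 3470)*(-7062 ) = 20706843300 = 2^2*3^1*5^2*11^1*13^2*107^1 * 347^1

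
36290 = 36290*1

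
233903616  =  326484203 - 92580587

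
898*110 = 98780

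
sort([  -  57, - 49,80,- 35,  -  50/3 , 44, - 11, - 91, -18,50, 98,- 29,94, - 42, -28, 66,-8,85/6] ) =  [ - 91,-57, - 49, -42, - 35, - 29,  -  28, -18,- 50/3 , - 11, - 8,85/6 , 44,  50, 66,80, 94,98]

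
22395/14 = 22395/14 = 1599.64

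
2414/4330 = 1207/2165 = 0.56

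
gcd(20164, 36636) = 284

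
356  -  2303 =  - 1947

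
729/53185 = 729/53185  =  0.01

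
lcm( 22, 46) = 506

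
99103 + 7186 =106289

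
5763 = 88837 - 83074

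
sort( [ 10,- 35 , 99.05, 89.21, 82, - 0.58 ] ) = [- 35,- 0.58,10, 82, 89.21,99.05]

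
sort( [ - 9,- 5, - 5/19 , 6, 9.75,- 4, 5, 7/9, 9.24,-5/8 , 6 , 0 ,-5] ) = [ - 9, - 5 , - 5,- 4, - 5/8, - 5/19, 0, 7/9,5,6,  6,9.24,  9.75] 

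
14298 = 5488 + 8810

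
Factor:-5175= - 3^2*5^2*23^1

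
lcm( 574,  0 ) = 0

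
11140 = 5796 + 5344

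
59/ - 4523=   -  59/4523 = -  0.01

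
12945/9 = 4315/3  =  1438.33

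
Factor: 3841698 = 2^1*3^1*7^2*73^1*179^1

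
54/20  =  27/10 = 2.70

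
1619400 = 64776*25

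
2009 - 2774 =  - 765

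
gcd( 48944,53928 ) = 56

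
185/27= 6 + 23/27 =6.85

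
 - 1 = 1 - 2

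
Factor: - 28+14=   -2^1*7^1 =-14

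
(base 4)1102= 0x52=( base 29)2o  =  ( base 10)82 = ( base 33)2g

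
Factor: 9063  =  3^2*19^1*53^1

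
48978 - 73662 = -24684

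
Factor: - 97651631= - 7^1*11^1*193^1 * 6571^1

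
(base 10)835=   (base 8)1503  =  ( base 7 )2302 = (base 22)1fl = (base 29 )SN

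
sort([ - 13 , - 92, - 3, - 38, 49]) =[ - 92, -38 , - 13 ,  -  3, 49]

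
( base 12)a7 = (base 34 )3p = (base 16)7F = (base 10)127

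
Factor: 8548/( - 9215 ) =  - 2^2*5^ ( - 1) * 19^( - 1) *97^(-1)* 2137^1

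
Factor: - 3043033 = -7^1*434719^1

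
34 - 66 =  - 32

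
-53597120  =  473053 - 54070173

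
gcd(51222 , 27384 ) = 6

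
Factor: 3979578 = 2^1*3^1*663263^1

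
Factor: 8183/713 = 7^2 *23^ ( - 1 )*31^(  -  1)*167^1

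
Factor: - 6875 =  - 5^4  *11^1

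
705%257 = 191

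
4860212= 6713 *724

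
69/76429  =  3/3323=0.00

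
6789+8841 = 15630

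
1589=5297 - 3708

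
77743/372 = 77743/372 = 208.99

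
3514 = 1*3514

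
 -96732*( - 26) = 2515032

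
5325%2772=2553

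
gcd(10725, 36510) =15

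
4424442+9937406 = 14361848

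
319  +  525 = 844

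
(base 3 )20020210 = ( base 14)1937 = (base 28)5ml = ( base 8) 10715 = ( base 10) 4557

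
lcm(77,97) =7469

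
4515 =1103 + 3412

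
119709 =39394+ 80315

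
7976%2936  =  2104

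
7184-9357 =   -  2173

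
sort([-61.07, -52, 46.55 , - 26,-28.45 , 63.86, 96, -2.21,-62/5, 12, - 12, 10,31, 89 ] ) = [  -  61.07, - 52, - 28.45, - 26, - 62/5,-12, - 2.21, 10,12, 31, 46.55,63.86, 89 , 96 ]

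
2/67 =2/67 = 0.03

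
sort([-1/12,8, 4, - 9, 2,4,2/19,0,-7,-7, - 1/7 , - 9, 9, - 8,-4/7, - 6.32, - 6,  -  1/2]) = [ - 9, - 9,- 8,- 7,- 7, - 6.32,- 6 , - 4/7, - 1/2,  -  1/7, - 1/12, 0, 2/19, 2,4,4, 8 , 9]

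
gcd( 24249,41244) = 3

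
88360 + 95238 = 183598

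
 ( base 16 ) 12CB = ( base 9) 6535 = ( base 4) 1023023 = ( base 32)4MB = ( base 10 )4811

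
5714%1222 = 826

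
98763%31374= 4641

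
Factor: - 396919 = -396919^1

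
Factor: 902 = 2^1*11^1*41^1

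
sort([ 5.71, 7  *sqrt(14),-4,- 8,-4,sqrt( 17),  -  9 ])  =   [-9,-8, - 4, - 4, sqrt(17), 5.71, 7 *sqrt( 14) ]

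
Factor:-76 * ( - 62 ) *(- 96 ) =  - 2^8*3^1*19^1 *31^1 =- 452352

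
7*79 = 553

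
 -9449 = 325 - 9774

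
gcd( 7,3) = 1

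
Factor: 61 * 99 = 3^2*11^1*61^1 = 6039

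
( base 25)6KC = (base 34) 3NC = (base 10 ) 4262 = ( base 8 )10246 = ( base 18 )d2e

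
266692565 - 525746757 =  - 259054192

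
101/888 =101/888 = 0.11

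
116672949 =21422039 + 95250910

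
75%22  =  9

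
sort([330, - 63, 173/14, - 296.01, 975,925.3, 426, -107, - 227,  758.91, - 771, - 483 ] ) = [ - 771 , - 483 ,-296.01, - 227, - 107,-63, 173/14,330, 426, 758.91, 925.3, 975] 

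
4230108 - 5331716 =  - 1101608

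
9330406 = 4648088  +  4682318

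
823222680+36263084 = 859485764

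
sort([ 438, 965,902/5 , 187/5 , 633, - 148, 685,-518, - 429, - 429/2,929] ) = [ - 518, - 429, - 429/2, - 148,187/5,902/5, 438, 633,685,929 , 965 ]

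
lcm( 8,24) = 24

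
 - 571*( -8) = 4568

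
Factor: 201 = 3^1*67^1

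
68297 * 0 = 0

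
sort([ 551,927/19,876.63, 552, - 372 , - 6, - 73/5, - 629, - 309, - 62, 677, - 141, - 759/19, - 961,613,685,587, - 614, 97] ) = [ - 961, - 629, - 614, - 372,  -  309, - 141, - 62, - 759/19, - 73/5, - 6, 927/19,97,551 , 552, 587,613,677,685,  876.63] 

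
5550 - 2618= 2932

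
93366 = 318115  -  224749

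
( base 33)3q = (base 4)1331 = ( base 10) 125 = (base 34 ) 3n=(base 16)7d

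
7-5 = 2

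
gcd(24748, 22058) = 538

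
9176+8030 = 17206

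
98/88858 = 7/6347 =0.00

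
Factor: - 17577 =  - 3^4 * 7^1*31^1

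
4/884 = 1/221 = 0.00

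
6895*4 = 27580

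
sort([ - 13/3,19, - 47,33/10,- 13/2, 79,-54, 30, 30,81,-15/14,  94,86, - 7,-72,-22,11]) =[ - 72, - 54,-47,-22, - 7, - 13/2, - 13/3, - 15/14,33/10, 11,19,30,30, 79, 81,86, 94]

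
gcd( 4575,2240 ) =5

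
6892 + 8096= 14988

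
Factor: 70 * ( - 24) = - 1680= - 2^4*3^1*5^1*7^1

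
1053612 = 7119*148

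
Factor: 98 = 2^1 * 7^2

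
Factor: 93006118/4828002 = 3^( - 1 ) * 31^ (-1)* 101^(-1)* 257^( - 1 ) * 4273^1* 10883^1 = 46503059/2414001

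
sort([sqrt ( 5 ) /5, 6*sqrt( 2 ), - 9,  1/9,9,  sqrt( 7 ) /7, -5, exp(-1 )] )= [  -  9, - 5,  1/9,exp( - 1 ), sqrt(7)/7,  sqrt( 5 )/5,  6*sqrt(2),9]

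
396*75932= 30069072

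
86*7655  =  658330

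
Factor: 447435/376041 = 3^1*5^1*61^1*769^( -1 )  =  915/769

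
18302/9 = 18302/9 = 2033.56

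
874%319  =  236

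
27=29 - 2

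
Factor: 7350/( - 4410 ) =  - 5/3 = - 3^( - 1)*5^1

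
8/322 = 4/161 = 0.02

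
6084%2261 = 1562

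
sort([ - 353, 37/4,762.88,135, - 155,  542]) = [ - 353, - 155, 37/4,135,  542, 762.88]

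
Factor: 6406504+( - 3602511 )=1163^1 * 2411^1 = 2803993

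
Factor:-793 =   -  13^1*61^1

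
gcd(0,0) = 0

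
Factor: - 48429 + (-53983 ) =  - 2^2 * 25603^1 = - 102412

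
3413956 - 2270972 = 1142984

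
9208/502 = 4604/251 = 18.34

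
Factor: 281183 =7^1*40169^1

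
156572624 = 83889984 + 72682640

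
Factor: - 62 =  - 2^1*31^1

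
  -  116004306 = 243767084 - 359771390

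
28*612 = 17136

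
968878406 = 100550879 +868327527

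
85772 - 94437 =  - 8665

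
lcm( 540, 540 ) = 540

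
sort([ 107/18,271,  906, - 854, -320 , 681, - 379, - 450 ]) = [  -  854 , - 450, - 379, -320, 107/18,271,681, 906] 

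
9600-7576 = 2024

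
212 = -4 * ( - 53)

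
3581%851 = 177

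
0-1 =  - 1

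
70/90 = 7/9 = 0.78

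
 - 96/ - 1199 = 96/1199 = 0.08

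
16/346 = 8/173=0.05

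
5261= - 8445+13706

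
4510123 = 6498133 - 1988010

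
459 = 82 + 377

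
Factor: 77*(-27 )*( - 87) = 180873 = 3^4*7^1  *11^1*29^1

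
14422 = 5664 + 8758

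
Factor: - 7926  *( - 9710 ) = 76961460 = 2^2*3^1*5^1*971^1* 1321^1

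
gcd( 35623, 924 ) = 7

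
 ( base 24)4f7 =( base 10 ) 2671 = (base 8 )5157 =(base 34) 2AJ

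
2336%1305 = 1031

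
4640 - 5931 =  - 1291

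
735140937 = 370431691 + 364709246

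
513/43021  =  513/43021 = 0.01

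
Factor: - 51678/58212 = -87/98 = -2^( - 1) * 3^1*7^( - 2 )*29^1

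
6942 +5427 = 12369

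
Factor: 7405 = 5^1*1481^1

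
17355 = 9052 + 8303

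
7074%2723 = 1628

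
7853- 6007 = 1846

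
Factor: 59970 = 2^1*3^1*5^1*1999^1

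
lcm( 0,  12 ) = 0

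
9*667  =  6003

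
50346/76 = 25173/38 = 662.45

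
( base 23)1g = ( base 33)16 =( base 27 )1C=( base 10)39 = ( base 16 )27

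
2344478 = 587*3994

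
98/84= 1 + 1/6  =  1.17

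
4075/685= 815/137 =5.95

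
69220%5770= 5750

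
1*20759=20759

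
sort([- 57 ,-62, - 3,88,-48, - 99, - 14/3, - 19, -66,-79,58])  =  [ - 99, - 79, - 66, - 62, -57, - 48, - 19, - 14/3, - 3, 58,  88 ]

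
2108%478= 196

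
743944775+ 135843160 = 879787935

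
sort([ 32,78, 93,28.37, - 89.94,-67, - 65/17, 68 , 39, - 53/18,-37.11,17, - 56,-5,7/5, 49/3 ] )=[-89.94, - 67,-56, - 37.11, - 5, - 65/17, - 53/18,7/5,49/3, 17 , 28.37,  32,39 , 68, 78, 93 ] 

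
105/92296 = 105/92296 = 0.00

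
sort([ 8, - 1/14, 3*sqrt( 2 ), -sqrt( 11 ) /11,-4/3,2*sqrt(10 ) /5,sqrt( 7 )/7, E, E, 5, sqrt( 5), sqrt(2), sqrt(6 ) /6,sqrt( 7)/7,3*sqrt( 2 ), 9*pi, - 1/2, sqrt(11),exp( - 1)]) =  [- 4/3, - 1/2,  -  sqrt( 11 ) /11, - 1/14,  exp( - 1) , sqrt(7)/7, sqrt(7) /7, sqrt(6 ) /6, 2*sqrt(10 ) /5, sqrt( 2) , sqrt (5 ), E, E, sqrt( 11), 3*sqrt(2 ),3*sqrt(2 ),5, 8 , 9*pi ] 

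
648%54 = 0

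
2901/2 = 1450 +1/2 = 1450.50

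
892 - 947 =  - 55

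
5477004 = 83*65988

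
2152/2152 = 1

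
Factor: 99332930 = 2^1 * 5^1*227^1*43759^1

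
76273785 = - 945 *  (-80713) 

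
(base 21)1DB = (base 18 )245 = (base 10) 725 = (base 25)140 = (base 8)1325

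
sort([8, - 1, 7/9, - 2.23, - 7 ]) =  [ - 7, -2.23,  -  1 , 7/9,8] 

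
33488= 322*104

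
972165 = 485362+486803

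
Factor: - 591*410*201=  - 2^1*3^2*5^1*41^1*67^1*197^1 = - 48704310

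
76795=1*76795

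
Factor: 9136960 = 2^6*5^1 * 7^1*4079^1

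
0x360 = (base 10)864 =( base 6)4000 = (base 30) so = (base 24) 1C0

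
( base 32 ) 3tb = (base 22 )867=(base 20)a0b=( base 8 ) 7653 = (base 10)4011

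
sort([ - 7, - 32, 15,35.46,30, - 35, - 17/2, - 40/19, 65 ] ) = [ - 35, - 32, - 17/2, - 7,  -  40/19,15, 30 , 35.46, 65]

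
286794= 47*6102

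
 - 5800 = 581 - 6381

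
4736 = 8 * 592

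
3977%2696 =1281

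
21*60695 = 1274595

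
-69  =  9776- 9845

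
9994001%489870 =196601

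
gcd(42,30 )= 6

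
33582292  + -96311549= -62729257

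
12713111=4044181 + 8668930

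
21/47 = 21/47 = 0.45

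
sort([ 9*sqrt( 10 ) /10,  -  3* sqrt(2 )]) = [-3*sqrt (2), 9* sqrt(10 ) /10 ] 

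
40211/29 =1386 +17/29 = 1386.59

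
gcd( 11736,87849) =9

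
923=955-32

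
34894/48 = 17447/24 = 726.96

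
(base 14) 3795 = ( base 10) 9735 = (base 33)8v0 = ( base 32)9G7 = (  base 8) 23007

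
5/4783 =5/4783 = 0.00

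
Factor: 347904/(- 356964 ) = - 192/197 = - 2^6*3^1*197^( - 1)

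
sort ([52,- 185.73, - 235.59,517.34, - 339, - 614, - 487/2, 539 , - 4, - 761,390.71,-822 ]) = [ - 822, - 761, - 614,-339, - 487/2, - 235.59, - 185.73, - 4,  52,390.71  ,  517.34,539]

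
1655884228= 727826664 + 928057564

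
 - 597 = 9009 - 9606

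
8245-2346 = 5899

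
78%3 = 0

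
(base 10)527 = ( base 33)FW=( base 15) 252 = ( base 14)299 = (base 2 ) 1000001111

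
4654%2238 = 178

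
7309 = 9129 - 1820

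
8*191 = 1528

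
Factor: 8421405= 3^1*5^1*509^1*1103^1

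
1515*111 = 168165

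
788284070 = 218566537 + 569717533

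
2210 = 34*65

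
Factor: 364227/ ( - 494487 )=- 3^(-1 ) *7^( -1 )*47^( - 1) * 727^1= - 727/987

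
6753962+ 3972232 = 10726194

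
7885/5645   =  1577/1129 = 1.40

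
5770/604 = 2885/302 = 9.55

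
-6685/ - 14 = 477  +  1/2 = 477.50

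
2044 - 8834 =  - 6790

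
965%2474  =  965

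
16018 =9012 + 7006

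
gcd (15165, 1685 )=1685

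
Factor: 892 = 2^2 * 223^1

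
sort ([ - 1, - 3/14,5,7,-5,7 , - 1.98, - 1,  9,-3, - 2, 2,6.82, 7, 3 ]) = [ - 5, - 3,-2, - 1.98, - 1 , - 1, - 3/14, 2,3,5, 6.82 , 7, 7,7, 9] 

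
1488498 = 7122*209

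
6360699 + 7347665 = 13708364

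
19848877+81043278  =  100892155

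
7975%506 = 385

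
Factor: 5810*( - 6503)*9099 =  - 343782330570= - 2^1*3^3*5^1*7^2*83^1 * 337^1*929^1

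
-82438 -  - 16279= -66159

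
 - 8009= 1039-9048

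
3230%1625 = 1605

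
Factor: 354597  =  3^1*19^1 *6221^1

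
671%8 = 7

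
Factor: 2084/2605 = 2^2*5^( - 1 )  =  4/5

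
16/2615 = 16/2615 =0.01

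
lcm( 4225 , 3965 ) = 257725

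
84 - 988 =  - 904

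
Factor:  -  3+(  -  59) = -62  =  - 2^1*31^1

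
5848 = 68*86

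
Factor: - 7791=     -  3^1*7^2*53^1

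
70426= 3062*23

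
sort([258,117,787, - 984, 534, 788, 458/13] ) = [  -  984, 458/13, 117,258, 534, 787,788]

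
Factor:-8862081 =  - 3^1*29^1 * 101863^1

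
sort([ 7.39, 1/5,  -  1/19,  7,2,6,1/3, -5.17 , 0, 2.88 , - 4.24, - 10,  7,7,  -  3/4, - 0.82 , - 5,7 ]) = [ - 10,  -  5.17,-5, -4.24, - 0.82, - 3/4, -1/19,0, 1/5 , 1/3,2 , 2.88, 6,7, 7, 7,  7,  7.39]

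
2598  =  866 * 3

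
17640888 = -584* ( - 30207) 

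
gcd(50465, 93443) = 1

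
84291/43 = 1960 + 11/43 = 1960.26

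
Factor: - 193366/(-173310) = 3^ ( - 1 )*5^( - 1 ) *53^ ( - 1)*887^1 = 887/795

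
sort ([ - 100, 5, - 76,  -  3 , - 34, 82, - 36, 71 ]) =[ - 100, - 76,-36, - 34, - 3, 5, 71, 82]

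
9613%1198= 29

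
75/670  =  15/134=0.11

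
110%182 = 110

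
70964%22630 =3074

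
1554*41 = 63714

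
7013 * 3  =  21039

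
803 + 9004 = 9807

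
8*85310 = 682480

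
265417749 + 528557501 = 793975250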